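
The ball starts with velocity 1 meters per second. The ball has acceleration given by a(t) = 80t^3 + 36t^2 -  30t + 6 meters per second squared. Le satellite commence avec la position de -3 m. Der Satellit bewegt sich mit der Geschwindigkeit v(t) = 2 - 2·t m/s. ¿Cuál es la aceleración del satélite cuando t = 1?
Debemos derivar nuestra ecuación de la velocidad v(t) = 2 - 2·t 1 vez. Derivando la velocidad, obtenemos la aceleración: a(t) = -2. Tenemos la aceleración a(t) = -2. Sustituyendo t = 1: a(1) = -2.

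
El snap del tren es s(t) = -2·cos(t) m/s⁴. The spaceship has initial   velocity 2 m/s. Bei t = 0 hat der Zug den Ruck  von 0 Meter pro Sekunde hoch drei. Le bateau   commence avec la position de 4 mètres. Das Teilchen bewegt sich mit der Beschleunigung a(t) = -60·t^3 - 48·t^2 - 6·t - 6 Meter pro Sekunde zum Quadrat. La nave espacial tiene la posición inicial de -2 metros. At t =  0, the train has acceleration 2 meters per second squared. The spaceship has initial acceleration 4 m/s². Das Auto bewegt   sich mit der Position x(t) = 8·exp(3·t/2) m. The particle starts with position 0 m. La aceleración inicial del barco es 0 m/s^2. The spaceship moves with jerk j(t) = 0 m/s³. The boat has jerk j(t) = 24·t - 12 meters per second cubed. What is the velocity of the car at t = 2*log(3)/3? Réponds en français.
Nous devons dériver notre équation de la position x(t) = 8·exp(3·t/2) 1 fois. En prenant d/dt de x(t), nous trouvons v(t) = 12·exp(3·t/2). De l'équation de la vitesse v(t) = 12·exp(3·t/2), nous substituons t = 2*log(3)/3 pour obtenir v = 36.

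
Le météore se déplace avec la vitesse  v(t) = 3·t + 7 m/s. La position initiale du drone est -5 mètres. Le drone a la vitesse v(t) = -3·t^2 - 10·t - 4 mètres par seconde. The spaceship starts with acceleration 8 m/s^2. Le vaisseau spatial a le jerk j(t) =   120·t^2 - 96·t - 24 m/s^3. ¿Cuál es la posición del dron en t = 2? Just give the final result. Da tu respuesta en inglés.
The answer is -41.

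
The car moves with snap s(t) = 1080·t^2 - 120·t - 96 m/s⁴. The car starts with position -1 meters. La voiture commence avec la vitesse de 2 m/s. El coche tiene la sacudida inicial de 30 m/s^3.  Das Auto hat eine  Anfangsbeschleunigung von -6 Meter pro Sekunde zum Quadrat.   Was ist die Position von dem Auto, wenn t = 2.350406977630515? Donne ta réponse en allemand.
Um dies zu lösen, müssen wir 4 Stammfunktionen unserer Gleichung für den Snap s(t) = 1080·t^2 - 120·t - 96 finden. Das Integral von dem Snap ist der Ruck. Mit j(0) = 30 erhalten wir j(t) = 360·t^3 - 60·t^2 - 96·t + 30. Durch Integration von dem Ruck und Verwendung der Anfangsbedingung a(0) = -6, erhalten wir a(t) = 90·t^4 - 20·t^3 - 48·t^2 + 30·t - 6. Mit ∫a(t)dt und Anwendung von v(0) = 2, finden wir v(t) = 18·t^5 - 5·t^4 - 16·t^3 + 15·t^2 - 6·t + 2. Durch Integration von der Geschwindigkeit und Verwendung der Anfangsbedingung x(0) = -1, erhalten wir x(t) = 3·t^6 - t^5 - 4·t^4 + 5·t^3 - 3·t^2 + 2·t - 1. Mit x(t) = 3·t^6 - t^5 - 4·t^4 + 5·t^3 - 3·t^2 + 2·t - 1 und Einsetzen von t = 2.350406977630515, finden wir x = 364.042692251656.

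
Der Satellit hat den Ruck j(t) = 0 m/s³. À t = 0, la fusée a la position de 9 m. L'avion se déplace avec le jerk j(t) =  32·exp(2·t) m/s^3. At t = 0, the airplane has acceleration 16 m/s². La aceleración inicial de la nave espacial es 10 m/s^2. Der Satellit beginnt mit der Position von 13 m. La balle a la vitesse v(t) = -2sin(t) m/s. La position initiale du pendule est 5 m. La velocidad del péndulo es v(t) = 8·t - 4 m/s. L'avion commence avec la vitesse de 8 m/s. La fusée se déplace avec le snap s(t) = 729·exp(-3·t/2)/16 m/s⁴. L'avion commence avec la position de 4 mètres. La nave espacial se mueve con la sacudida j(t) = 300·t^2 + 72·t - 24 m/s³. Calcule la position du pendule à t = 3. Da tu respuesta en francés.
En partant de la vitesse v(t) = 8·t - 4, nous prenons 1 primitive. La primitive de la vitesse est la position. En utilisant x(0) = 5, nous obtenons x(t) = 4·t^2 - 4·t + 5. Nous avons la position x(t) = 4·t^2 - 4·t + 5. En substituant t = 3: x(3) = 29.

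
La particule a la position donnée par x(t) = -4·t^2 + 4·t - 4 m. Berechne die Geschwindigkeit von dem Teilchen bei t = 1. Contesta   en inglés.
We must differentiate our position equation x(t) = -4·t^2 + 4·t - 4 1 time. Differentiating position, we get velocity: v(t) = 4 - 8·t. From the given velocity equation v(t) = 4 - 8·t, we substitute t = 1 to get v = -4.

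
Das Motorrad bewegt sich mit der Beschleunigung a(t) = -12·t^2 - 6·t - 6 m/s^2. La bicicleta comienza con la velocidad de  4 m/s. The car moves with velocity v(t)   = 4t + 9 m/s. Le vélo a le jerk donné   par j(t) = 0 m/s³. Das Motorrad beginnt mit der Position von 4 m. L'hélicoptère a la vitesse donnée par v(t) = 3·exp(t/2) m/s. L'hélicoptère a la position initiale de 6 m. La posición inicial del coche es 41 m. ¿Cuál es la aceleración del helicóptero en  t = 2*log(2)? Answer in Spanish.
Debemos derivar nuestra ecuación de la velocidad v(t) = 3·exp(t/2) 1 vez. Tomando d/dt de v(t), encontramos a(t) = 3·exp(t/2)/2. Usando a(t) = 3·exp(t/2)/2 y sustituyendo t = 2*log(2), encontramos a = 3.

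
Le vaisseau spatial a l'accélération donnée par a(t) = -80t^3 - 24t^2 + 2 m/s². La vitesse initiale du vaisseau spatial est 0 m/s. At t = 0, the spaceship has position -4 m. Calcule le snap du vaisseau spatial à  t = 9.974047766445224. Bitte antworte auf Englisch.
To solve this, we need to take 2 derivatives of our acceleration equation a(t) = -80·t^3 - 24·t^2 + 2. Taking d/dt of a(t), we find j(t) = -240·t^2 - 48·t. The derivative of jerk gives snap: s(t) = -480·t - 48. We have snap s(t) = -480·t - 48. Substituting t = 9.974047766445224: s(9.974047766445224) = -4835.54292789371.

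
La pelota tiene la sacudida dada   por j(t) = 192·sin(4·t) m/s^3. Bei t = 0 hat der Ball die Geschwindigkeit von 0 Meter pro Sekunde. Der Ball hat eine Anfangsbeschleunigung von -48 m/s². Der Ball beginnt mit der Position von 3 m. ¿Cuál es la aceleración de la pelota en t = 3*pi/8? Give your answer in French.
Pour résoudre ceci, nous devons prendre 1 intégrale de notre équation du jerk j(t) = 192·sin(4·t). En prenant ∫j(t)dt et en appliquant a(0) = -48, nous trouvons a(t) = -48·cos(4·t). De l'équation de l'accélération a(t) = -48·cos(4·t), nous substituons t = 3*pi/8 pour obtenir a = 0.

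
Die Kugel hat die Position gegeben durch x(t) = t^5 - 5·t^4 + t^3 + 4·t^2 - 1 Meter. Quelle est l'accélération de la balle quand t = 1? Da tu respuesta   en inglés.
We must differentiate our position equation x(t) = t^5 - 5·t^4 + t^3 + 4·t^2 - 1 2 times. The derivative of position gives velocity: v(t) = 5·t^4 - 20·t^3 + 3·t^2 + 8·t. Differentiating velocity, we get acceleration: a(t) = 20·t^3 - 60·t^2 + 6·t + 8. Using a(t) = 20·t^3 - 60·t^2 + 6·t + 8 and substituting t = 1, we find a = -26.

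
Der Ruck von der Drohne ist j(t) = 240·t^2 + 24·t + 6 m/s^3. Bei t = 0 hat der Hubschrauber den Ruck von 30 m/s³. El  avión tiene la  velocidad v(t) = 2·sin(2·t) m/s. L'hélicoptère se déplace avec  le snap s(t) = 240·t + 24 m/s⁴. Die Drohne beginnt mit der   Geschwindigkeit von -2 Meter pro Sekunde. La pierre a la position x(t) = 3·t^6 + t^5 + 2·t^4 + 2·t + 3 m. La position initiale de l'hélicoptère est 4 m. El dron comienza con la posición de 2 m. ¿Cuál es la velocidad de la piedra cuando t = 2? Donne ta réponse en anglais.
We must differentiate our position equation x(t) = 3·t^6 + t^5 + 2·t^4 + 2·t + 3 1 time. Differentiating position, we get velocity: v(t) = 18·t^5 + 5·t^4 + 8·t^3 + 2. Using v(t) = 18·t^5 + 5·t^4 + 8·t^3 + 2 and substituting t = 2, we find v = 722.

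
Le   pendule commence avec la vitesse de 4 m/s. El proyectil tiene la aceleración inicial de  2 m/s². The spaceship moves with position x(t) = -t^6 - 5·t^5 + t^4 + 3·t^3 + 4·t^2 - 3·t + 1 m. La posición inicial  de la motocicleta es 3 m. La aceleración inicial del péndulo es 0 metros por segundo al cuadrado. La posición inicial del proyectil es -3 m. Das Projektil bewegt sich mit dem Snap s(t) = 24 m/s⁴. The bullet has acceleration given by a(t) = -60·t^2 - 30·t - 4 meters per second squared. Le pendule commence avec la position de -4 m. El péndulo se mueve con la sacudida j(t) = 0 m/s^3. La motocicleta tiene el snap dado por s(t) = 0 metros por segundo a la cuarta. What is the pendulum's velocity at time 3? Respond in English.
Starting from jerk j(t) = 0, we take 2 integrals. Taking ∫j(t)dt and applying a(0) = 0, we find a(t) = 0. The integral of acceleration is velocity. Using v(0) = 4, we get v(t) = 4. From the given velocity equation v(t) = 4, we substitute t = 3 to get v = 4.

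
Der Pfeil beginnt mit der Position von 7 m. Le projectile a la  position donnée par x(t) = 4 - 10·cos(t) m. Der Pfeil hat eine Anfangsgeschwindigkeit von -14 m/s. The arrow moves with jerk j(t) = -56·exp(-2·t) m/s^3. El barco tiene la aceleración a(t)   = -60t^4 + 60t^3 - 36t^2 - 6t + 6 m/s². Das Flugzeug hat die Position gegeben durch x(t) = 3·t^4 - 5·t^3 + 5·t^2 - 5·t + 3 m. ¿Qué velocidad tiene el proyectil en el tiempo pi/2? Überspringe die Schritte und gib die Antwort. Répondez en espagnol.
La velocidad en t = pi/2 es v = 10.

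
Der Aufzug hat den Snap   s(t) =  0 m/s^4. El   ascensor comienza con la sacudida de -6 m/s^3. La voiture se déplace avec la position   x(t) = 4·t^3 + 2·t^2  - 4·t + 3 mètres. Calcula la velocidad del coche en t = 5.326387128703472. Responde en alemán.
Um dies zu lösen, müssen wir 1 Ableitung unserer Gleichung für die Position x(t) = 4·t^3 + 2·t^2 - 4·t + 3 nehmen. Die Ableitung von der Position ergibt die Geschwindigkeit: v(t) = 12·t^2 + 4·t - 4. Mit v(t) = 12·t^2 + 4·t - 4 und Einsetzen von t = 5.326387128703472, finden wir v = 357.750346652630.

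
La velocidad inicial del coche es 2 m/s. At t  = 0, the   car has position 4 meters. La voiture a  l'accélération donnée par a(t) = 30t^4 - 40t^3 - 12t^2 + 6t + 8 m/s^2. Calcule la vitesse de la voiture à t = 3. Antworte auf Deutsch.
Um dies zu lösen, müssen wir 1 Integral unserer Gleichung für die Beschleunigung a(t) = 30·t^4 - 40·t^3 - 12·t^2 + 6·t + 8 finden. Durch Integration von der Beschleunigung und Verwendung der Anfangsbedingung v(0) = 2, erhalten wir v(t) = 6·t^5 - 10·t^4 - 4·t^3 + 3·t^2 + 8·t + 2. Aus der Gleichung für die Geschwindigkeit v(t) = 6·t^5 - 10·t^4 - 4·t^3 + 3·t^2 + 8·t + 2, setzen wir t = 3 ein und erhalten v = 593.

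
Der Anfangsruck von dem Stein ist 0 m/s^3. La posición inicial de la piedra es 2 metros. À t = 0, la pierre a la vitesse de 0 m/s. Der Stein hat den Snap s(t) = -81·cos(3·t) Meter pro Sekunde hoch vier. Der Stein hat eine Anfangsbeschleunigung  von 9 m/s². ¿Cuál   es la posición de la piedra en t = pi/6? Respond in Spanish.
Para resolver esto, necesitamos tomar 4 integrales de nuestra ecuación del snap s(t) = -81·cos(3·t). Integrando el snap y usando la condición inicial j(0) = 0, obtenemos j(t) = -27·sin(3·t). La integral de la sacudida, con a(0) = 9, da la aceleración: a(t) = 9·cos(3·t). La antiderivada de la aceleración, con v(0) = 0, da la velocidad: v(t) = 3·sin(3·t). La integral de la velocidad, con x(0) = 2, da la posición: x(t) = 3 - cos(3·t). Tenemos la posición x(t) = 3 - cos(3·t). Sustituyendo t = pi/6: x(pi/6) = 3.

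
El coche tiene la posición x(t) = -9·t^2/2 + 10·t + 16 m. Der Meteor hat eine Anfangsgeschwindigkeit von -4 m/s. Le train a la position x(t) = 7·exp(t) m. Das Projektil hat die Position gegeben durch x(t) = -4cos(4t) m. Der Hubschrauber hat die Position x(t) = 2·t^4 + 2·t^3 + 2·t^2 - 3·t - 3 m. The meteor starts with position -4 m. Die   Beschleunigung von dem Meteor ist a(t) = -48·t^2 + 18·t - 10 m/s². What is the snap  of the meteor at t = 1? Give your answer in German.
Ausgehend von der Beschleunigung a(t) = -48·t^2 + 18·t - 10, nehmen wir 2 Ableitungen. Durch Ableiten von der Beschleunigung erhalten wir den Ruck: j(t) = 18 - 96·t. Mit d/dt von j(t) finden wir s(t) = -96. Aus der Gleichung für den Snap s(t) = -96, setzen wir t = 1 ein und erhalten s = -96.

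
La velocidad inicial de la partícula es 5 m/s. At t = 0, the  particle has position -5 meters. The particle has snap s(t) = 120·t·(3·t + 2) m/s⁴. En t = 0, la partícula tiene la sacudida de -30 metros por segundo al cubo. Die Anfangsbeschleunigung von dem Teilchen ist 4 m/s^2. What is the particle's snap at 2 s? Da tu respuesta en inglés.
Using s(t) = 120·t·(3·t + 2) and substituting t = 2, we find s = 1920.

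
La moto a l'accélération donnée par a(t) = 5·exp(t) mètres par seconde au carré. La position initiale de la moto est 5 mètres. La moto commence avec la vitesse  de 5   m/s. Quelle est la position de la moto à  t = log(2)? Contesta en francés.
En partant de l'accélération a(t) = 5·exp(t), nous prenons 2 intégrales. La primitive de l'accélération est la vitesse. En utilisant v(0) = 5, nous obtenons v(t) = 5·exp(t). En intégrant la vitesse et en utilisant la condition initiale x(0) = 5, nous obtenons x(t) = 5·exp(t). Nous avons la position x(t) = 5·exp(t). En substituant t = log(2): x(log(2)) = 10.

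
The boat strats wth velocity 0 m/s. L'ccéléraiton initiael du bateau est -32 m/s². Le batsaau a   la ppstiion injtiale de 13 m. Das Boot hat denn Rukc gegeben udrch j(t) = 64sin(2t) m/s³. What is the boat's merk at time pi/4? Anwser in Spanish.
De la ecuación de la sacudida j(t) = 64·sin(2·t), sustituimos t = pi/4 para obtener j = 64.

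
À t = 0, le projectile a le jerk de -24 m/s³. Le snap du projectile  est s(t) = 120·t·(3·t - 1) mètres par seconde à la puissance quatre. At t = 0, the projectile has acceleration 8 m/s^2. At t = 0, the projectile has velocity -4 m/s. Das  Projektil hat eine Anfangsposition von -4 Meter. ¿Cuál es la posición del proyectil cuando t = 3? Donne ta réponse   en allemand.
Ausgehend von dem Snap s(t) = 120·t·(3·t - 1), nehmen wir 4 Stammfunktionen. Mit ∫s(t)dt und Anwendung von j(0) = -24, finden wir j(t) = 120·t^3 - 60·t^2 - 24. Durch Integration von dem Ruck und Verwendung der Anfangsbedingung a(0) = 8, erhalten wir a(t) = 30·t^4 - 20·t^3 - 24·t + 8. Die Stammfunktion von der Beschleunigung ist die Geschwindigkeit. Mit v(0) = -4 erhalten wir v(t) = 6·t^5 - 5·t^4 - 12·t^2 + 8·t - 4. Das Integral von der Geschwindigkeit, mit x(0) = -4, ergibt die Position: x(t) = t^6 - t^5 - 4·t^3 + 4·t^2 - 4·t - 4. Wir haben die Position x(t) = t^6 - t^5 - 4·t^3 + 4·t^2 - 4·t - 4. Durch Einsetzen von t = 3: x(3) = 398.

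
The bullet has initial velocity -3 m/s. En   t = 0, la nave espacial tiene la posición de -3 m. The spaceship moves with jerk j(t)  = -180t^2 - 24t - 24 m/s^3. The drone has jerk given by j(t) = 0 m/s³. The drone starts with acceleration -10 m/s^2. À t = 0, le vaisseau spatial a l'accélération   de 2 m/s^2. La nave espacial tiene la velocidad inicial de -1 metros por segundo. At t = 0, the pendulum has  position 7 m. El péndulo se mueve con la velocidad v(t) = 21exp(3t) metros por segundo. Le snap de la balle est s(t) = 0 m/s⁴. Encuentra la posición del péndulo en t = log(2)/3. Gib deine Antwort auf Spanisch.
Partiendo de la velocidad v(t) = 21·exp(3·t), tomamos 1 antiderivada. Tomando ∫v(t)dt y aplicando x(0) = 7, encontramos x(t) = 7·exp(3·t). De la ecuación de la posición x(t) = 7·exp(3·t), sustituimos t = log(2)/3 para obtener x = 14.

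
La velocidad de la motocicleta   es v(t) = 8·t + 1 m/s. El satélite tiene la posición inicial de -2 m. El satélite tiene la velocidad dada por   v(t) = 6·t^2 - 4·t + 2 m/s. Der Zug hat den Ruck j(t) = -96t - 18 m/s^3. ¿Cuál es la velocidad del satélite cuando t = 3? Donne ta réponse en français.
En utilisant v(t) = 6·t^2 - 4·t + 2 et en substituant t = 3, nous trouvons v = 44.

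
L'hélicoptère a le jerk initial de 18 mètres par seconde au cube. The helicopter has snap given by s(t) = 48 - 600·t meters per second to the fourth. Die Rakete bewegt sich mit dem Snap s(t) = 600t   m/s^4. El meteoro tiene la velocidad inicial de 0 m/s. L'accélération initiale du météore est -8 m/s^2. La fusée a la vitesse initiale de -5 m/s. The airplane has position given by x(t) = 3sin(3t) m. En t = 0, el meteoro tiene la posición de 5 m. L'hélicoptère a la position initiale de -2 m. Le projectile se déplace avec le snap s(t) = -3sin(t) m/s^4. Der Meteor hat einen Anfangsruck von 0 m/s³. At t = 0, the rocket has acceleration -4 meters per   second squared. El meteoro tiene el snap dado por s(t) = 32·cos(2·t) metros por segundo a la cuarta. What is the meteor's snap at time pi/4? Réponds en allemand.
Mit s(t) = 32·cos(2·t) und Einsetzen von t = pi/4, finden wir s = 0.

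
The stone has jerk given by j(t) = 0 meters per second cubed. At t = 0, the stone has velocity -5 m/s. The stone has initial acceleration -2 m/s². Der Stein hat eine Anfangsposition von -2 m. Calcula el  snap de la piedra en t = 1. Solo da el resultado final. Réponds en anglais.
s(1) = 0.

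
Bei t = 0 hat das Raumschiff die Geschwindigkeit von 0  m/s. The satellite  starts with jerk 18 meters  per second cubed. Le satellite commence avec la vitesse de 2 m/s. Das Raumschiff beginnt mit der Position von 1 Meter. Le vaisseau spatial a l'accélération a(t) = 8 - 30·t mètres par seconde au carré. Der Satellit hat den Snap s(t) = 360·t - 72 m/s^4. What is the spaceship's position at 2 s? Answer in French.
Pour résoudre ceci, nous devons prendre 2 primitives de notre équation de l'accélération a(t) = 8 - 30·t. La primitive de l'accélération est la vitesse. En utilisant v(0) = 0, nous obtenons v(t) = t·(8 - 15·t). La primitive de la vitesse est la position. En utilisant x(0) = 1, nous obtenons x(t) = -5·t^3 + 4·t^2 + 1. Nous avons la position x(t) = -5·t^3 + 4·t^2 + 1. En substituant t = 2: x(2) = -23.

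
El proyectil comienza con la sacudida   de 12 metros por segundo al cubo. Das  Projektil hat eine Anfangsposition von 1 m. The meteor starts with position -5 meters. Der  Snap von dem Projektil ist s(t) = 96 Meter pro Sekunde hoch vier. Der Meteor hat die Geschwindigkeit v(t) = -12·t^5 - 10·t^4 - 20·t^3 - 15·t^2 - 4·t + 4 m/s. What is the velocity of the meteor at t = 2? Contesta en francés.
En utilisant v(t) = -12·t^5 - 10·t^4 - 20·t^3 - 15·t^2 - 4·t + 4 et en substituant t = 2, nous trouvons v = -768.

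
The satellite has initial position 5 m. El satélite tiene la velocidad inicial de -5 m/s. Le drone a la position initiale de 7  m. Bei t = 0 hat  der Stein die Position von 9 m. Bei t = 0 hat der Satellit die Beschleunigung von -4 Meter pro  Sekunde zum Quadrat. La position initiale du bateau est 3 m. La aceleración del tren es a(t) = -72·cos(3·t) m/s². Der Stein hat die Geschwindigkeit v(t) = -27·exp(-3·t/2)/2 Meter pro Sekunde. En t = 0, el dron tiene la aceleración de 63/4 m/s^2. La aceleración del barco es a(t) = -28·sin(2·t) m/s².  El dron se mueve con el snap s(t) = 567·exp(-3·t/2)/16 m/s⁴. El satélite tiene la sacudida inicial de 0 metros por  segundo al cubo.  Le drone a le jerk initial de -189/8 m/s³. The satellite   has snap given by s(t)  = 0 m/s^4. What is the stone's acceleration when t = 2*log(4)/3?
To solve this, we need to take 1 derivative of our velocity equation v(t) = -27·exp(-3·t/2)/2. Taking d/dt of v(t), we find a(t) = 81·exp(-3·t/2)/4. Using a(t) = 81·exp(-3·t/2)/4 and substituting t = 2*log(4)/3, we find a = 81/16.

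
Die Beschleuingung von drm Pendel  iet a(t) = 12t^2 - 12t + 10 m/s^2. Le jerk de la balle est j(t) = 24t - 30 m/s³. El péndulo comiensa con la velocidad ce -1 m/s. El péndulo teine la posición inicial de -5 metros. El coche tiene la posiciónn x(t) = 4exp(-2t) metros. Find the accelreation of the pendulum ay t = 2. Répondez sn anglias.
Using a(t) = 12·t^2 - 12·t + 10 and substituting t = 2, we find a = 34.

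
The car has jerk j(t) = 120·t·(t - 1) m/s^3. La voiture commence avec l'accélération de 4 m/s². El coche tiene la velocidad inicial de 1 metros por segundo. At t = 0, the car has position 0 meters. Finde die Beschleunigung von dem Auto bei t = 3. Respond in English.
To find the answer, we compute 1 integral of j(t) = 120·t·(t - 1). The antiderivative of jerk is acceleration. Using a(0) = 4, we get a(t) = 40·t^3 - 60·t^2 + 4. From the given acceleration equation a(t) = 40·t^3 - 60·t^2 + 4, we substitute t = 3 to get a = 544.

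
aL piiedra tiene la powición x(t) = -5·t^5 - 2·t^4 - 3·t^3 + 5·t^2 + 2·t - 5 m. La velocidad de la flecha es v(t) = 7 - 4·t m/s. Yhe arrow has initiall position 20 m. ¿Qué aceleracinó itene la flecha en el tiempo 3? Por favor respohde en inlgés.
We must differentiate our velocity equation v(t) = 7 - 4·t 1 time. Differentiating velocity, we get acceleration: a(t) = -4. From the given acceleration equation a(t) = -4, we substitute t = 3 to get a = -4.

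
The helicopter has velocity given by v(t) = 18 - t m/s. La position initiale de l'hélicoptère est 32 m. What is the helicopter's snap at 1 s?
Starting from velocity v(t) = 18 - t, we take 3 derivatives. The derivative of velocity gives acceleration: a(t) = -1. Taking d/dt of a(t), we find j(t) = 0. Taking d/dt of j(t), we find s(t) = 0. We have snap s(t) = 0. Substituting t = 1: s(1) = 0.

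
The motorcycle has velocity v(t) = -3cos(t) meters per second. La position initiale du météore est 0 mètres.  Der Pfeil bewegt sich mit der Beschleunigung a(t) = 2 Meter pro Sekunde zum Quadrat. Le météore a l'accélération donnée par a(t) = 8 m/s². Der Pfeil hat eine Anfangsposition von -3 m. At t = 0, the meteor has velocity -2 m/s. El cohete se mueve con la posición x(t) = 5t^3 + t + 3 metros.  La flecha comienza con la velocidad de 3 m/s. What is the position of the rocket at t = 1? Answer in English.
We have position x(t) = 5·t^3 + t + 3. Substituting t = 1: x(1) = 9.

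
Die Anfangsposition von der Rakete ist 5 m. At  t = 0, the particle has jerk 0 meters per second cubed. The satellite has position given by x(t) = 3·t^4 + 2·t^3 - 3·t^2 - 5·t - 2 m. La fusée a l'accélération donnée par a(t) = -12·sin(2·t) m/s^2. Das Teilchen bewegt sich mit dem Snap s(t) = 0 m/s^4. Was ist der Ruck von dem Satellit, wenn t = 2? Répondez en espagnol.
Partiendo de la posición x(t) = 3·t^4 + 2·t^3 - 3·t^2 - 5·t - 2, tomamos 3 derivadas. La derivada de la posición da la velocidad: v(t) = 12·t^3 + 6·t^2 - 6·t - 5. La derivada de la velocidad da la aceleración: a(t) = 36·t^2 + 12·t - 6. Tomando d/dt de a(t), encontramos j(t) = 72·t + 12. Tenemos la sacudida j(t) = 72·t + 12. Sustituyendo t = 2: j(2) = 156.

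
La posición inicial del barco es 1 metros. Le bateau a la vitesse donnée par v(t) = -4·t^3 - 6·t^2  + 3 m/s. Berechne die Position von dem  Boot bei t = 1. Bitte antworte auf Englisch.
We need to integrate our velocity equation v(t) = -4·t^3 - 6·t^2 + 3 1 time. Integrating velocity and using the initial condition x(0) = 1, we get x(t) = -t^4 - 2·t^3 + 3·t + 1. From the given position equation x(t) = -t^4 - 2·t^3 + 3·t + 1, we substitute t = 1 to get x = 1.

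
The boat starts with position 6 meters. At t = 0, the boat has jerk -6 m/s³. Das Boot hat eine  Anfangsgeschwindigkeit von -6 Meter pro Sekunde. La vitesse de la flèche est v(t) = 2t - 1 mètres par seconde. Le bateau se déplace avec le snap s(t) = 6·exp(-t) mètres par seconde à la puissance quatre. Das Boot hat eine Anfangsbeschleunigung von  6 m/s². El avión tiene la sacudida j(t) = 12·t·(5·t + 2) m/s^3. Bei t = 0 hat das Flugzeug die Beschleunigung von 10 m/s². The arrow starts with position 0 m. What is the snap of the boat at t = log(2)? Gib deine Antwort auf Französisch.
En utilisant s(t) = 6·exp(-t) et en substituant t = log(2), nous trouvons s = 3.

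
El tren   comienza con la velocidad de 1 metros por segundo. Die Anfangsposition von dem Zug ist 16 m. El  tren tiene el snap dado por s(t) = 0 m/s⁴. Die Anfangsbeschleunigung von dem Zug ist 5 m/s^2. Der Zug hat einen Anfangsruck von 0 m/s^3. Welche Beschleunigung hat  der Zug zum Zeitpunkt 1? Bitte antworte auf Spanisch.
Debemos encontrar la antiderivada de nuestra ecuación del snap s(t) = 0 2 veces. Integrando el snap y usando la condición inicial j(0) = 0, obtenemos j(t) = 0. Tomando ∫j(t)dt y aplicando a(0) = 5, encontramos a(t) = 5. De la ecuación de la aceleración a(t) = 5, sustituimos t = 1 para obtener a = 5.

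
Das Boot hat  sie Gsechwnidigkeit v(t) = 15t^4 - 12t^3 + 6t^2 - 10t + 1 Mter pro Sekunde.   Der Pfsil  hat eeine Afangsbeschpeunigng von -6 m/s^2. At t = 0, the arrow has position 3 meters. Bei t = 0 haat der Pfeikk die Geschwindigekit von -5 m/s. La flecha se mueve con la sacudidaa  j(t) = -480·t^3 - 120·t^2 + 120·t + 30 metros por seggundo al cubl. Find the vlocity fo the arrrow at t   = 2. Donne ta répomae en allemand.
Wir müssen unsere Gleichung für den Ruck j(t) = -480·t^3 - 120·t^2 + 120·t + 30 2-mal integrieren. Durch Integration von dem Ruck und Verwendung der Anfangsbedingung a(0) = -6, erhalten wir a(t) = -120·t^4 - 40·t^3 + 60·t^2 + 30·t - 6. Das Integral von der Beschleunigung, mit v(0) = -5, ergibt die Geschwindigkeit: v(t) = -24·t^5 - 10·t^4 + 20·t^3 + 15·t^2 - 6·t - 5. Mit v(t) = -24·t^5 - 10·t^4 + 20·t^3 + 15·t^2 - 6·t - 5 und Einsetzen von t = 2, finden wir v = -725.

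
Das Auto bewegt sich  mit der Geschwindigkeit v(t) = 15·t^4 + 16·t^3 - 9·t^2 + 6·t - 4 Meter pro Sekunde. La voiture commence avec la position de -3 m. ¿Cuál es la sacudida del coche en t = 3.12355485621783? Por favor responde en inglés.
Starting from velocity v(t) = 15·t^4 + 16·t^3 - 9·t^2 + 6·t - 4, we take 2 derivatives. The derivative of velocity gives acceleration: a(t) = 60·t^3 + 48·t^2 - 18·t + 6. Differentiating acceleration, we get jerk: j(t) = 180·t^2 + 96·t - 18. From the given jerk equation j(t) = 180·t^2 + 96·t - 18, we substitute t = 3.12355485621783 to get j = 2038.04835536127.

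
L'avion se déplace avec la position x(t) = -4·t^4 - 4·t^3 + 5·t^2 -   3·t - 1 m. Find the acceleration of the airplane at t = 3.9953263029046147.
Starting from position x(t) = -4·t^4 - 4·t^3 + 5·t^2 - 3·t - 1, we take 2 derivatives. The derivative of position gives velocity: v(t) = -16·t^3 - 12·t^2 + 10·t - 3. Differentiating velocity, we get acceleration: a(t) = -48·t^2 - 24·t + 10. We have acceleration a(t) = -48·t^2 - 24·t + 10. Substituting t = 3.9953263029046147: a(3.9953263029046147) = -852.094180070421.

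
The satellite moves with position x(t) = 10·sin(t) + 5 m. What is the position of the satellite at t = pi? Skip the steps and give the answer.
The position at t = pi is x = 5.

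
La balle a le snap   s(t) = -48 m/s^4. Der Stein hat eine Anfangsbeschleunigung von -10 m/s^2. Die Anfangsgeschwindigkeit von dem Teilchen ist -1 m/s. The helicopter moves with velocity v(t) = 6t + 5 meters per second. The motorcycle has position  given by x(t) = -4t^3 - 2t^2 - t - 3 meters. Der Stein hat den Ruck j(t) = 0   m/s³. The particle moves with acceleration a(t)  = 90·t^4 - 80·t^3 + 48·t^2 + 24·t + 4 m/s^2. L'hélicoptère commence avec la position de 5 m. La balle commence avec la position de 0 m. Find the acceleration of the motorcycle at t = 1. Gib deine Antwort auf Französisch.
Nous devons dériver notre équation de la position x(t) = -4·t^3 - 2·t^2 - t - 3 2 fois. La dérivée de la position donne la vitesse: v(t) = -12·t^2 - 4·t - 1. En dérivant la vitesse, nous obtenons l'accélération: a(t) = -24·t - 4. Nous avons l'accélération a(t) = -24·t - 4. En substituant t = 1: a(1) = -28.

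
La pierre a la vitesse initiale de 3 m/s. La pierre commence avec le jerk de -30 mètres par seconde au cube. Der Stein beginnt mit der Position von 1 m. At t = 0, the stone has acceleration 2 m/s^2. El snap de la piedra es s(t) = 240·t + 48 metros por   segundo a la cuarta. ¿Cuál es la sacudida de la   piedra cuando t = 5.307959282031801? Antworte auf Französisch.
Nous devons intégrer notre équation du snap s(t) = 240·t + 48 1 fois. La primitive du snap est le jerk. En utilisant j(0) = -30, nous obtenons j(t) = 120·t^2 + 48·t - 30. Nous avons le jerk j(t) = 120·t^2 + 48·t - 30. En substituant t = 5.307959282031801: j(5.307959282031801) = 3605.71385430243.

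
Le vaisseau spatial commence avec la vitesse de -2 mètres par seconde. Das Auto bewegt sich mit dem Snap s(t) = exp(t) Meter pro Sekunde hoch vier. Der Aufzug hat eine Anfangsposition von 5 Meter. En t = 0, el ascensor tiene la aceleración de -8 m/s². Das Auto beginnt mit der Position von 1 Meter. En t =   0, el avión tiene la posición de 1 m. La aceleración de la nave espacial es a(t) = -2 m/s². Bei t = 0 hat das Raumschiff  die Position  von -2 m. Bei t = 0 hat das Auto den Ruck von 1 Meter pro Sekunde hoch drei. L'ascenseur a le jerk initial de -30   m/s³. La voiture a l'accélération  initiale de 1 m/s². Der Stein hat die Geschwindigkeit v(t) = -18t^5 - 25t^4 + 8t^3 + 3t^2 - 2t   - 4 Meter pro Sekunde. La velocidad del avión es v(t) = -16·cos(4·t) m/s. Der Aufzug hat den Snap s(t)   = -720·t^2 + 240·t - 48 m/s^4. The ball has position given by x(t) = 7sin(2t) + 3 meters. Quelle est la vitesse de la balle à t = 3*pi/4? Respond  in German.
Um dies zu lösen, müssen wir 1 Ableitung unserer Gleichung für die Position x(t) = 7·sin(2·t) + 3 nehmen. Durch Ableiten von der Position erhalten wir die Geschwindigkeit: v(t) = 14·cos(2·t). Wir haben die Geschwindigkeit v(t) = 14·cos(2·t). Durch Einsetzen von t = 3*pi/4: v(3*pi/4) = 0.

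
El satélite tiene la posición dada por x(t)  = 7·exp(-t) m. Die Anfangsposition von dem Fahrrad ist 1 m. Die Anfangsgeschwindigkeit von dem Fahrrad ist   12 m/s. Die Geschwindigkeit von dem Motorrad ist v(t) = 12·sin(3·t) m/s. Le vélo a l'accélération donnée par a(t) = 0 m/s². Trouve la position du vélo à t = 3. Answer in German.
Ausgehend von der Beschleunigung a(t) = 0, nehmen wir 2 Stammfunktionen. Die Stammfunktion von der Beschleunigung, mit v(0) = 12, ergibt die Geschwindigkeit: v(t) = 12. Die Stammfunktion von der Geschwindigkeit ist die Position. Mit x(0) = 1 erhalten wir x(t) = 12·t + 1. Mit x(t) = 12·t + 1 und Einsetzen von t = 3, finden wir x = 37.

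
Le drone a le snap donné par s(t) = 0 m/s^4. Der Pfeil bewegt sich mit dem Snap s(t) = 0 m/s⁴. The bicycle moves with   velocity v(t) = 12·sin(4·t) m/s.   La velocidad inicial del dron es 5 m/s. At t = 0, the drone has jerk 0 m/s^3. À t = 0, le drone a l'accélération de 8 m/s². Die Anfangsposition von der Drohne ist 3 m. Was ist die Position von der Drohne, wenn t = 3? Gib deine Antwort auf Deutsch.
Wir müssen das Integral unserer Gleichung für den Snap s(t) = 0 4-mal finden. Mit ∫s(t)dt und Anwendung von j(0) = 0, finden wir j(t) = 0. Durch Integration von dem Ruck und Verwendung der Anfangsbedingung a(0) = 8, erhalten wir a(t) = 8. Das Integral von der Beschleunigung ist die Geschwindigkeit. Mit v(0) = 5 erhalten wir v(t) = 8·t + 5. Das Integral von der Geschwindigkeit, mit x(0) = 3, ergibt die Position: x(t) = 4·t^2 + 5·t + 3. Aus der Gleichung für die Position x(t) = 4·t^2 + 5·t + 3, setzen wir t = 3 ein und erhalten x = 54.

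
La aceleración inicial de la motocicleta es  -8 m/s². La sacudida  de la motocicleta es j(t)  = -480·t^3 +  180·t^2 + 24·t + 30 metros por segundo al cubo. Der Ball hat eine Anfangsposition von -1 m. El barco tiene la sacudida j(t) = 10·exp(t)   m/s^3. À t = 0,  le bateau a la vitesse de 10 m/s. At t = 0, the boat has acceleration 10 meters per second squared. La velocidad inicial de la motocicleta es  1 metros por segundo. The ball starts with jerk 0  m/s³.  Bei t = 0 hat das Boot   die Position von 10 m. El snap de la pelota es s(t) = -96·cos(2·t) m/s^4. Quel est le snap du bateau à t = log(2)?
En partant du jerk j(t) = 10·exp(t), nous prenons 1 dérivée. La dérivée du jerk donne le snap: s(t) = 10·exp(t). De l'équation du snap s(t) = 10·exp(t), nous substituons t = log(2) pour obtenir s = 20.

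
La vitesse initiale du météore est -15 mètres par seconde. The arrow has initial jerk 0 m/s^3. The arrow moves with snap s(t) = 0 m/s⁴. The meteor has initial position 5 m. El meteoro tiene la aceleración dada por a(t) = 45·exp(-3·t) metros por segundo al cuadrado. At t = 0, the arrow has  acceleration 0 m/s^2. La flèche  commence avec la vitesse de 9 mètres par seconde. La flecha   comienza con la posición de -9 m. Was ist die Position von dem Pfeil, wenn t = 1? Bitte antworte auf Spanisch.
Para resolver esto, necesitamos tomar 4 integrales de nuestra ecuación del snap s(t) = 0. La antiderivada del snap, con j(0) = 0, da la sacudida: j(t) = 0. La integral de la sacudida es la aceleración. Usando a(0) = 0, obtenemos a(t) = 0. La antiderivada de la aceleración, con v(0) = 9, da la velocidad: v(t) = 9. La antiderivada de la velocidad es la posición. Usando x(0) = -9, obtenemos x(t) = 9·t - 9. Tenemos la posición x(t) = 9·t - 9. Sustituyendo t = 1: x(1) = 0.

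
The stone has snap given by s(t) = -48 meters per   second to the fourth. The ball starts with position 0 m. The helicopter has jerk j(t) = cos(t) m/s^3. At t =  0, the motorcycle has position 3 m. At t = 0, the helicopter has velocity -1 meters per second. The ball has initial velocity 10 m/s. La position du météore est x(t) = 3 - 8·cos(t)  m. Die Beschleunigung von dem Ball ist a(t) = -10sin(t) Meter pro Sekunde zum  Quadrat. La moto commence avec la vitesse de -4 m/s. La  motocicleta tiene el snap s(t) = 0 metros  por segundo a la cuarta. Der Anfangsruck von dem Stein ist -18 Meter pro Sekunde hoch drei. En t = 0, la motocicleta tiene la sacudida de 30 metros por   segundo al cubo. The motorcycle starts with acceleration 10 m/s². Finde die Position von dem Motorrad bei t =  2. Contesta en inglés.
Starting from snap s(t) = 0, we take 4 antiderivatives. The integral of snap is jerk. Using j(0) = 30, we get j(t) = 30. Taking ∫j(t)dt and applying a(0) = 10, we find a(t) = 30·t + 10. Taking ∫a(t)dt and applying v(0) = -4, we find v(t) = 15·t^2 + 10·t - 4. The integral of velocity is position. Using x(0) = 3, we get x(t) = 5·t^3 + 5·t^2 - 4·t + 3. From the given position equation x(t) = 5·t^3 + 5·t^2 - 4·t + 3, we substitute t = 2 to get x = 55.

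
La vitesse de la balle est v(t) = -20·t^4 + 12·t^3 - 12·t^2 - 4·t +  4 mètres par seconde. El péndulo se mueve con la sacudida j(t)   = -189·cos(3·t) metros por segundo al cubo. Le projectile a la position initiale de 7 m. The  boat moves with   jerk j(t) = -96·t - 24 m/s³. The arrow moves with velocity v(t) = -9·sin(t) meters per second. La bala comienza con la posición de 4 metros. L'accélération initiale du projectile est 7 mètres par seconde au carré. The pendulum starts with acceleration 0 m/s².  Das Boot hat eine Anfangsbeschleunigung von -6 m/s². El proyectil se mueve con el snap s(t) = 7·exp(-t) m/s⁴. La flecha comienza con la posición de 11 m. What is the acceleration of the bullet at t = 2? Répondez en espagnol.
Debemos derivar nuestra ecuación de la velocidad v(t) = -20·t^4 + 12·t^3 - 12·t^2 - 4·t + 4 1 vez. Tomando d/dt de v(t), encontramos a(t) = -80·t^3 + 36·t^2 - 24·t - 4. Tenemos la aceleración a(t) = -80·t^3 + 36·t^2 - 24·t - 4. Sustituyendo t = 2: a(2) = -548.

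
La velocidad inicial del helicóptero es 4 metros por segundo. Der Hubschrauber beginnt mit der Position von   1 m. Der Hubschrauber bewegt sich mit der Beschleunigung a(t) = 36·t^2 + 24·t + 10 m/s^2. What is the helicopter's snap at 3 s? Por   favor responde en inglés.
Starting from acceleration a(t) = 36·t^2 + 24·t + 10, we take 2 derivatives. Differentiating acceleration, we get jerk: j(t) = 72·t + 24. The derivative of jerk gives snap: s(t) = 72. We have snap s(t) = 72. Substituting t = 3: s(3) = 72.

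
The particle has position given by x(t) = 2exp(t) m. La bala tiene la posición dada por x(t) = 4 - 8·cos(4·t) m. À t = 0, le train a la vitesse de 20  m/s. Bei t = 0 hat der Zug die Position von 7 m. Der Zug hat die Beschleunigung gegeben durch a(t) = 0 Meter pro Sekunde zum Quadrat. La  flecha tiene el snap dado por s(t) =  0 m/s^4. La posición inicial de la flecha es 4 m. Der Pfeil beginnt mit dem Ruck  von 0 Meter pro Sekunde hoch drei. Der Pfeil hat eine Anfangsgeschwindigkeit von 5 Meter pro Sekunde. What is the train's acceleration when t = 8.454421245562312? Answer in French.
Nous avons l'accélération a(t) = 0. En substituant t = 8.454421245562312: a(8.454421245562312) = 0.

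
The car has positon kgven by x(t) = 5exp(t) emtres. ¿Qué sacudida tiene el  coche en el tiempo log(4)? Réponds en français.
En partant de la position x(t) = 5·exp(t), nous prenons 3 dérivées. La dérivée de la position donne la vitesse: v(t) = 5·exp(t). En dérivant la vitesse, nous obtenons l'accélération: a(t) = 5·exp(t). En prenant d/dt de a(t), nous trouvons j(t) = 5·exp(t). De l'équation du jerk j(t) = 5·exp(t), nous substituons t = log(4) pour obtenir j = 20.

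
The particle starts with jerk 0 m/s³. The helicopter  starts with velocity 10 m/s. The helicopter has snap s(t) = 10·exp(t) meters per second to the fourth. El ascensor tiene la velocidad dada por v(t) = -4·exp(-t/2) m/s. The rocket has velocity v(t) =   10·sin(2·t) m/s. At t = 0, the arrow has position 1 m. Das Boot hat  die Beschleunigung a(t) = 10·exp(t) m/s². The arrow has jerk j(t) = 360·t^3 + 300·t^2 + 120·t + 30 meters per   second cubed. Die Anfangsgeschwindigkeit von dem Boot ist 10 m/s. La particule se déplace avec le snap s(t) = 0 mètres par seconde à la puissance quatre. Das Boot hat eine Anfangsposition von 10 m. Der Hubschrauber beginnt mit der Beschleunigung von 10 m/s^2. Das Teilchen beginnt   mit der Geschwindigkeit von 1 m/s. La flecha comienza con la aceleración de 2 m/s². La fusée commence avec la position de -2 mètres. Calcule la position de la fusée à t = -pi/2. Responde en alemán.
Ausgehend von der Geschwindigkeit v(t) = 10·sin(2·t), nehmen wir 1 Integral. Die Stammfunktion von der Geschwindigkeit, mit x(0) = -2, ergibt die Position: x(t) = 3 - 5·cos(2·t). Aus der Gleichung für die Position x(t) = 3 - 5·cos(2·t), setzen wir t = -pi/2 ein und erhalten x = 8.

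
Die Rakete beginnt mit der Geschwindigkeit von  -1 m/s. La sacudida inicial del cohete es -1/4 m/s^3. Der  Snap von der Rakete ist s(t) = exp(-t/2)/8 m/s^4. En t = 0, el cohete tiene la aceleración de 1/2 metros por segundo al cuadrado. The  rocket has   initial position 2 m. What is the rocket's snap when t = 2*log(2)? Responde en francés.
De l'équation du snap s(t) = exp(-t/2)/8, nous substituons t = 2*log(2) pour obtenir s = 1/16.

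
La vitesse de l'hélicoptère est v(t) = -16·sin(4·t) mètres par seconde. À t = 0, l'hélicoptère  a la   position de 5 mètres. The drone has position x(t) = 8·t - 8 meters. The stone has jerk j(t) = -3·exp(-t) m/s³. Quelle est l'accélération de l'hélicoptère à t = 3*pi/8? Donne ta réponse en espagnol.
Partiendo de la velocidad v(t) = -16·sin(4·t), tomamos 1 derivada. Tomando d/dt de v(t), encontramos a(t) = -64·cos(4·t). De la ecuación de la aceleración a(t) = -64·cos(4·t), sustituimos t = 3*pi/8 para obtener a = 0.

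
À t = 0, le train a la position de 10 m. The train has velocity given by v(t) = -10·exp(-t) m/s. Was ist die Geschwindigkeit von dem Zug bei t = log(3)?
Wir haben die Geschwindigkeit v(t) = -10·exp(-t). Durch Einsetzen von t = log(3): v(log(3)) = -10/3.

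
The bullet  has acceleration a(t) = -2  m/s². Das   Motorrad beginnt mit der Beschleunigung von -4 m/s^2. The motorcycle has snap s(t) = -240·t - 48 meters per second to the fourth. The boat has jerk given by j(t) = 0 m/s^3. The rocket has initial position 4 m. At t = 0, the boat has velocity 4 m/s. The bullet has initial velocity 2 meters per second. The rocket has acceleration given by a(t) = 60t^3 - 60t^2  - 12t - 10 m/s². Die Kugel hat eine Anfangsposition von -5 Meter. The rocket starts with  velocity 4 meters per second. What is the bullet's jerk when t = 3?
To solve this, we need to take 1 derivative of our acceleration equation a(t) = -2. Taking d/dt of a(t), we find j(t) = 0. Using j(t) = 0 and substituting t = 3, we find j = 0.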